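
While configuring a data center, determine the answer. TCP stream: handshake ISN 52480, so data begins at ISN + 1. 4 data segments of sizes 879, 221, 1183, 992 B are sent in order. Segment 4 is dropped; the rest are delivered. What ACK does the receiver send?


SYN uses sequence number 52480; first data byte = ISN + 1 = 52481.
Segment 1: SEQ = 52481, len = 879 B, covers [52481, 53359]
Segment 2: SEQ = 53360, len = 221 B, covers [53360, 53580]
Segment 3: SEQ = 53581, len = 1183 B, covers [53581, 54763]
Segment 4: SEQ = 54764, len = 992 B, covers [54764, 55755] [LOST]
In-order data received: bytes [52481, 54763] (segments 1..3).
Segment 4 missing -> gap begins at byte 54764.
Cumulative ACK = next expected in-order byte = 52481 + 879 + 221 + 1183 = 54764

54764


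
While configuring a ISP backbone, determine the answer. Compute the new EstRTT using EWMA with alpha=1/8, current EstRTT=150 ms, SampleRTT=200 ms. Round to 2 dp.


Given: EstRTT = 150 ms, SampleRTT = 200 ms, alpha = 1/8
New EstRTT = (1 - alpha) * EstRTT + alpha * SampleRTT
(7/8) * 150 = 131.25
(1/8) * 200 = 25
New EstRTT = 131.25 + 25 = 156.25 ms -> 156.25 ms (2 dp)

156.25


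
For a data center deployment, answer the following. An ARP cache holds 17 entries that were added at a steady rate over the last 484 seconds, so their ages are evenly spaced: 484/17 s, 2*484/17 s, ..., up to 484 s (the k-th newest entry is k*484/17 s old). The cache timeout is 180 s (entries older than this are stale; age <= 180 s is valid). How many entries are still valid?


Ages are k * 484/17 s for k = 1..17 (spacing = 28.4706 s).
Entry k is valid iff k * 484/17 <= 180 iff k <= 17 * 180 / 484 = 6.3223
n_valid = floor(6.3223) = 6
(n_stale = 17 - 6 = 11)

6


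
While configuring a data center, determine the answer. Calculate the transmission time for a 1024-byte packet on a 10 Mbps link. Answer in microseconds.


Given: packet = 1024 bytes, bandwidth = 10 Mbps
Packet in bits = 1024 * 8 = 8192 bits
Bandwidth = 10 * 10^6 = 10000000 bps
Time = 8192 / 10000000 seconds
Time in us = 8192 * 10^6 / 10000000 = 819.2

819.2


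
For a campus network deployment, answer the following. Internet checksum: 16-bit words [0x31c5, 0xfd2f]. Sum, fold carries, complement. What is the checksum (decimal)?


Given words: [0x31c5, 0xfd2f]
Step 1: Sum all words
Raw sum = 12741 + 64815 = 77556
Step 2: Fold carry: (12020 + 1) = 12021
One's complement = ~12021 & 0xFFFF = 53514

53514


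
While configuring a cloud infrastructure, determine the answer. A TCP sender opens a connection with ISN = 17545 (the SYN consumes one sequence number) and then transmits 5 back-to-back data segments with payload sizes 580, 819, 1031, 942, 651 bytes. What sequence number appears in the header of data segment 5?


The SYN occupies sequence number ISN = 17545, so the first data byte is ISN + 1 = 17546.
SEQ of data segment i = (ISN + 1) + sum of payload sizes of segments 1..i-1.
Segment 1: SEQ = 17546, payload = 580 bytes
Segment 2: SEQ = 18126, payload = 819 bytes
Segment 3: SEQ = 18945, payload = 1031 bytes
Segment 4: SEQ = 19976, payload = 942 bytes
Segment 5: SEQ = 20918, payload = 651 bytes
SEQ of segment 5 = 17546 + 580 + 819 + 1031 + 942 = 20918

20918


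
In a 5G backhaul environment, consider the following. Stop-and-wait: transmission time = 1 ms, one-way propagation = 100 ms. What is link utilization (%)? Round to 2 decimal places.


Given: Ttrans = 1 ms, Tprop = 100 ms
RTT = 2 * Tprop = 2 * 100 = 200 ms
U = Ttrans / (Ttrans + RTT)
U = 1 / (1 + 200)
U = 1 / 201 = 0.004975
U% = 0.50%

0.50


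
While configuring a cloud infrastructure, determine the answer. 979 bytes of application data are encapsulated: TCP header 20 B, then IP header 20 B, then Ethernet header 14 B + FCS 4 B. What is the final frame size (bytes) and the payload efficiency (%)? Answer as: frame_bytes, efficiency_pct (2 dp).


TCP segment = 979 + 20 = 999 B
IP packet = 999 + 20 = 1019 B
Ethernet frame = 1019 + 14 + 4 = 1037 B
Efficiency = app / frame = 979 / 1037 = 0.944069 = 94.4069% -> 94.41% (2 dp)

1037, 94.41


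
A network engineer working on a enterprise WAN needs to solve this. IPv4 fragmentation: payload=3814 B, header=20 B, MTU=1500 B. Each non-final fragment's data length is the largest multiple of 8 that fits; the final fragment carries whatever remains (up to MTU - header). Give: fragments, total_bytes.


Max data per non-final fragment = floor((MTU - header)/8)*8 = floor((1500 - 20)/8)*8 = floor(1480/8)*8 = 1480 B
Final fragment needs no 8-byte alignment: it can carry up to MTU - header = 1480 B
Non-final fragments needed = ceil((payload - 1480) / 1480) = ceil(2334/1480) = ceil(1.5770) = 2
Number of fragments = 2 + 1 = 3
Fragment sizes (data): 2 * 1480 B + 854 B (last, 854 <= 1480 OK)
Total bytes sent = payload + n_frags * header = 3814 + 3*20 = 3814 + 60 = 3874 B

3, 3874


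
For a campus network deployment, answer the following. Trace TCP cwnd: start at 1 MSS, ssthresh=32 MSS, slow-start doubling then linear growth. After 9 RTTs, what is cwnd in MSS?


RTT 0: cwnd = 1 MSS (initial)
RTT 1: cwnd = 2 MSS (slow start, doubled)
RTT 2: cwnd = 4 MSS (slow start, doubled)
RTT 3: cwnd = 8 MSS (slow start, doubled)
RTT 4: cwnd = 16 MSS (slow start, doubled)
RTT 5: cwnd = 32 MSS (slow start, doubled)
RTT 6: cwnd = 33 MSS (congestion avoidance, +1)
RTT 7: cwnd = 34 MSS (congestion avoidance, +1)
RTT 8: cwnd = 35 MSS (congestion avoidance, +1)
RTT 9: cwnd = 36 MSS (congestion avoidance, +1)

36


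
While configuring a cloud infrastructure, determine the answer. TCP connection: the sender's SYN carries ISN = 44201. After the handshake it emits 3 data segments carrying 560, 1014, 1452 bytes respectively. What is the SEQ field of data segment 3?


The SYN occupies sequence number ISN = 44201, so the first data byte is ISN + 1 = 44202.
SEQ of data segment i = (ISN + 1) + sum of payload sizes of segments 1..i-1.
Segment 1: SEQ = 44202, payload = 560 bytes
Segment 2: SEQ = 44762, payload = 1014 bytes
Segment 3: SEQ = 45776, payload = 1452 bytes
SEQ of segment 3 = 44202 + 560 + 1014 = 45776

45776


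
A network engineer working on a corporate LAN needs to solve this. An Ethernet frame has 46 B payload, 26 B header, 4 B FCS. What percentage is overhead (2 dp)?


Given: payload = 46 B, header = 26 B, trailer = 4 B
Overhead bytes = header + trailer = 26 + 4 = 30
Total frame = payload + overhead = 46 + 30 = 76
Overhead % = 30 / 76 * 100 = 39.4737% -> 39.47% (2 dp)

39.47


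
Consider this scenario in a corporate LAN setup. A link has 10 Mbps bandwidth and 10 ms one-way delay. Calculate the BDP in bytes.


Given: bandwidth = 10 Mbps, delay = 10 ms
BDP in bits = 10 * 10^6 * 10 / 1000
BDP in bits = 100000
BDP in bytes = 100000 / 8 = 12500

12500


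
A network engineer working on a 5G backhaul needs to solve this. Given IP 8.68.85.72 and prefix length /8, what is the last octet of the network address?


Given: IP = 8.68.85.72, prefix = /8
Subnet mask = 255.0.0.0
Last octet of IP: 72
Last octet of mask: 0
Network last octet = 72 AND 0 = 0

0


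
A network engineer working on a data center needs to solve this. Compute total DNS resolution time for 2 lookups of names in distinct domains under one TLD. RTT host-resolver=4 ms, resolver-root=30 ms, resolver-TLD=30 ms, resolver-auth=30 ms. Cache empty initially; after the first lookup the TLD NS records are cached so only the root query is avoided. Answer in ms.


Lookup 1 (cold cache): local + root + TLD + auth = 4 + 30 + 30 + 30 = 94 ms
Lookups 2..2 (TLD NS cached -> skip root; new domain -> still ask TLD and auth): local + TLD + auth = 4 + 30 + 30 = 64 ms each
Remaining 1 lookups: 1 * 64 = 64 ms
Total = 94 + 64 = 158 ms

158


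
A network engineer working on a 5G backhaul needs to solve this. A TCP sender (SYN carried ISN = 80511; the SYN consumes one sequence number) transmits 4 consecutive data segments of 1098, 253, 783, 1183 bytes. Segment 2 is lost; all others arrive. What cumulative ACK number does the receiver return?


SYN uses sequence number 80511; first data byte = ISN + 1 = 80512.
Segment 1: SEQ = 80512, len = 1098 B, covers [80512, 81609]
Segment 2: SEQ = 81610, len = 253 B, covers [81610, 81862] [LOST]
Segment 3: SEQ = 81863, len = 783 B, covers [81863, 82645]
Segment 4: SEQ = 82646, len = 1183 B, covers [82646, 83828]
In-order data received: bytes [80512, 81609] (segments 1..1).
Segment 2 missing -> gap begins at byte 81610; later segments buffered out of order.
Cumulative ACK = next expected in-order byte = 80512 + 1098 = 81610

81610


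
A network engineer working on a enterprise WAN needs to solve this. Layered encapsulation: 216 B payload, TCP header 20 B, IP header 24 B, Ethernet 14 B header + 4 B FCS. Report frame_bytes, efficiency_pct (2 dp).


TCP segment = 216 + 20 = 236 B
IP packet = 236 + 24 = 260 B
Ethernet frame = 260 + 14 + 4 = 278 B
Efficiency = app / frame = 216 / 278 = 0.776978 = 77.6978% -> 77.70% (2 dp)

278, 77.70


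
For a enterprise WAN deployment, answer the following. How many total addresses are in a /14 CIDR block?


Given: CIDR prefix /14
Host bits = 32 - 14 = 18
Total addresses = 2^18 = 262144

262144


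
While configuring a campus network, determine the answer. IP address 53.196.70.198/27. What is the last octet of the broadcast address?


Given: IP = 53.196.70.198, prefix = /27
Host bits = 32 - 27 = 5
Network last octet = 198 AND mask = 192
Host part size = 2^5 - 1 = 31
Broadcast last octet = 192 OR 31 = 223

223


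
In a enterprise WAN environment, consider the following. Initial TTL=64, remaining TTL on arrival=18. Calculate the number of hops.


Given: initial TTL = 64, received TTL = 18
Hops = initial TTL - received TTL
Hops = 64 - 18 = 46

46


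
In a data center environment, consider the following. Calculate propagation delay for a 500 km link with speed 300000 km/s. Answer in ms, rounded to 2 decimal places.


Given: distance = 500 km, speed = 300000 km/s
Delay = distance / speed = 500 / 300000 seconds
Delay in ms = 500 * 1000 / 300000
Delay = 1.6667 ms
Rounded to 2 dp = 1.67 ms

1.67


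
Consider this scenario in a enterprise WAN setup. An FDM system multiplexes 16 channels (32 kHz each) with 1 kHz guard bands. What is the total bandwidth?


Given: 16 channels, 32 kHz each, guard = 1 kHz
Channel bandwidth = 16 * 32 = 512 kHz
Guard bands = 15 gaps * 1 kHz = 15 kHz
Total = 512 + 15 = 527 kHz

527


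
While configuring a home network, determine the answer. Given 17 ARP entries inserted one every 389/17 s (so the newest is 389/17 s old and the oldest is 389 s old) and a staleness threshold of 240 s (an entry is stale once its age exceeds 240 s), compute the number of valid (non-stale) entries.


Ages are k * 389/17 s for k = 1..17 (spacing = 22.8824 s).
Entry k is valid iff k * 389/17 <= 240 iff k <= 17 * 240 / 389 = 10.4884
n_valid = floor(10.4884) = 10
(n_stale = 17 - 10 = 7)

10


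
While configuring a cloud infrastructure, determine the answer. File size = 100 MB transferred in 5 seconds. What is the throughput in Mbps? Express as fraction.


Given: file = 100 MB, time = 5 s
File in Mb = 100 * 8 = 800 Mb
Throughput = 800 / 5 Mbps
Throughput = 160 Mbps

160


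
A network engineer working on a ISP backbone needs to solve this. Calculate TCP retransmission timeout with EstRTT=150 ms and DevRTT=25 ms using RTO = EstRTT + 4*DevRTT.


Given: EstRTT = 150 ms, DevRTT = 25 ms
Timeout = EstRTT + 4 * DevRTT
4 * DevRTT = 4 * 25 = 100
Timeout = 150 + 100 = 250 ms

250


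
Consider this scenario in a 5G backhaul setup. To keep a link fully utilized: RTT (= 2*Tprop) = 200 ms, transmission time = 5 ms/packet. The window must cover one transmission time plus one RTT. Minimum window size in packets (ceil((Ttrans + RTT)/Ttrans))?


Given: Ttrans = 5 ms, RTT = 200 ms (= 2 * Tprop, Tprop = 100 ms)
Time until first ACK returns = Ttrans + RTT = 5 + 200 = 205 ms
Need W * Ttrans >= Ttrans + RTT  ->  W >= (Ttrans + RTT) / Ttrans
(Ttrans + RTT) / Ttrans = 205 / 5 = 41
W_min = ceil(41) = 41

41


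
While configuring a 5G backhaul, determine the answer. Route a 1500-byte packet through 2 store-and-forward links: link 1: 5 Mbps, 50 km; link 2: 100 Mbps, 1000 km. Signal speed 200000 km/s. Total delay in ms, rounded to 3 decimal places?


Packet = 1500 bytes = 12000 bits. Store-and-forward: sum (t_trans + t_prop) per link.
Link 1: t_trans = 12000/(5*10^6) s = 2.4000 ms; t_prop = 50/200000 s = 0.2500 ms; subtotal = 2.6500 ms
Link 2: t_trans = 12000/(100*10^6) s = 0.1200 ms; t_prop = 1000/200000 s = 5.0000 ms; subtotal = 5.1200 ms
End-to-end = 2.6500 + 5.1200 = 7.7700 ms -> 7.770 ms (3 dp)

7.770


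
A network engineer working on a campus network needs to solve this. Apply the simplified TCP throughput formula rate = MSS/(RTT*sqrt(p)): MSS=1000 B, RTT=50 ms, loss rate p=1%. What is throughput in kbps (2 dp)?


Given: MSS = 1000 bytes, RTT = 50 ms, loss = 1%
RTT in seconds = 50 / 1000 = 0.05
Loss rate = 1% = 0.01
sqrt(loss) = sqrt(0.01) = 0.1
Throughput (bytes/s) = 1000 / (0.05 * 0.1) = 200000.0000
Throughput (kbps) = 200000.0000 * 8 / 1000 = 1600.000000 -> 1600.00 kbps (2 dp)

1600.00


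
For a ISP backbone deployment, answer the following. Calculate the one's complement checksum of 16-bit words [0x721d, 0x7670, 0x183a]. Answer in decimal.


Given words: [0x721d, 0x7670, 0x183a]
Step 1: Sum all words
Raw sum = 29213 + 30320 + 6202 = 65735
Step 2: Fold carry: (199 + 1) = 200
One's complement = ~200 & 0xFFFF = 65335

65335


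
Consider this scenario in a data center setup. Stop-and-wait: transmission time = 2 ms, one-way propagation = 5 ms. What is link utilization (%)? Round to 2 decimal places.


Given: Ttrans = 2 ms, Tprop = 5 ms
RTT = 2 * Tprop = 2 * 5 = 10 ms
U = Ttrans / (Ttrans + RTT)
U = 2 / (2 + 10)
U = 2 / 12 = 0.166667
U% = 16.67%

16.67


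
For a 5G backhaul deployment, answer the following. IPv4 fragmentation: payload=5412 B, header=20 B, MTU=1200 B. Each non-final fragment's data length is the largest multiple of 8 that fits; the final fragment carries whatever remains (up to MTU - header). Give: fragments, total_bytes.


Max data per non-final fragment = floor((MTU - header)/8)*8 = floor((1200 - 20)/8)*8 = floor(1180/8)*8 = 1176 B
Final fragment needs no 8-byte alignment: it can carry up to MTU - header = 1180 B
Non-final fragments needed = ceil((payload - 1180) / 1176) = ceil(4232/1176) = ceil(3.5986) = 4
Number of fragments = 4 + 1 = 5
Fragment sizes (data): 4 * 1176 B + 708 B (last, 708 <= 1180 OK)
Total bytes sent = payload + n_frags * header = 5412 + 5*20 = 5412 + 100 = 5512 B

5, 5512


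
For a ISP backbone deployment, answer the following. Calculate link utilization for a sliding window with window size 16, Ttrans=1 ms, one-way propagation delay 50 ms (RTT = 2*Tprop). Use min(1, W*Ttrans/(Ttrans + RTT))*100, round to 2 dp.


Given: W = 16, Ttrans = 1 ms, RTT = 100 ms (= 2 * Tprop, Tprop = 50 ms)
Cycle time = Ttrans + RTT = 1 + 100 = 101 ms (first packet sent until its ACK returns)
W * Ttrans = 16 * 1 = 16 ms of sending per cycle
W * Ttrans / (Ttrans + RTT) = 16 / 101 = 0.158416
U = min(1, 0.158416) = 0.158416
U% = 15.84%

15.84


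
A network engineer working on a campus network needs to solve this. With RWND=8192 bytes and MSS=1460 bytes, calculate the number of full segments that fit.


Given: RWND = 8192 bytes, MSS = 1460 bytes
Full segments = floor(RWND / MSS)
Full segments = floor(8192 / 1460)
Full segments = floor(5.611) = 5

5


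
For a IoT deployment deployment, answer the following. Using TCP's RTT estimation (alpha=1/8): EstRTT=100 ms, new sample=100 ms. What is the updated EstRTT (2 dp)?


Given: EstRTT = 100 ms, SampleRTT = 100 ms, alpha = 1/8
New EstRTT = (1 - alpha) * EstRTT + alpha * SampleRTT
(7/8) * 100 = 87.5
(1/8) * 100 = 12.5
New EstRTT = 87.5 + 12.5 = 100 ms -> 100.00 ms (2 dp)

100.00


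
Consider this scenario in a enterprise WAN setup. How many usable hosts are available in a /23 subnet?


Given: subnet mask /23
Host bits = 32 - 23 = 9
Total addresses = 2^9 = 512
Usable hosts = 512 - 2 (network + broadcast) = 510

510


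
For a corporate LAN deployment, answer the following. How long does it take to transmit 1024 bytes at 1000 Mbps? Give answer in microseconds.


Given: packet = 1024 bytes, bandwidth = 1000 Mbps
Packet in bits = 1024 * 8 = 8192 bits
Bandwidth = 1000 * 10^6 = 1000000000 bps
Time = 8192 / 1000000000 seconds
Time in us = 8192 * 10^6 / 1000000000 = 8.192

8.192


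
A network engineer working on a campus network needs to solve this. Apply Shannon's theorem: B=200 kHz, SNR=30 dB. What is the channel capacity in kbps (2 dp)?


Given: B = 200 kHz, SNR = 30 dB
SNR linear = 10^(30/10) = 1000
1 + SNR = 1001
log2(1001) = 9.9672262588
C = 200 * 1000 * 9.9672262588 = 1993445.2518 bps
C = 1993.445252 kbps -> 1993.45 kbps (2 dp)

1993.45


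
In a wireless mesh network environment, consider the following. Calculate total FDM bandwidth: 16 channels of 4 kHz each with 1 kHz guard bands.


Given: 16 channels, 4 kHz each, guard = 1 kHz
Channel bandwidth = 16 * 4 = 64 kHz
Guard bands = 15 gaps * 1 kHz = 15 kHz
Total = 64 + 15 = 79 kHz

79


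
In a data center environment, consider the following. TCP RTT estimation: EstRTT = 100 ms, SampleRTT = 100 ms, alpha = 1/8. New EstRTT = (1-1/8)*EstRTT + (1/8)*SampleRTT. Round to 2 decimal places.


Given: EstRTT = 100 ms, SampleRTT = 100 ms, alpha = 1/8
New EstRTT = (1 - alpha) * EstRTT + alpha * SampleRTT
(7/8) * 100 = 87.5
(1/8) * 100 = 12.5
New EstRTT = 87.5 + 12.5 = 100 ms -> 100.00 ms (2 dp)

100.00


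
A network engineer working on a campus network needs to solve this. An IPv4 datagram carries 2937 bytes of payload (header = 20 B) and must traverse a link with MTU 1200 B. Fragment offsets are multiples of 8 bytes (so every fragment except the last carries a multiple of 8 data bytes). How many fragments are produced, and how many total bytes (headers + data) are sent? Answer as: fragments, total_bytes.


Max data per non-final fragment = floor((MTU - header)/8)*8 = floor((1200 - 20)/8)*8 = floor(1180/8)*8 = 1176 B
Final fragment needs no 8-byte alignment: it can carry up to MTU - header = 1180 B
Non-final fragments needed = ceil((payload - 1180) / 1176) = ceil(1757/1176) = ceil(1.4940) = 2
Number of fragments = 2 + 1 = 3
Fragment sizes (data): 2 * 1176 B + 585 B (last, 585 <= 1180 OK)
Total bytes sent = payload + n_frags * header = 2937 + 3*20 = 2937 + 60 = 2997 B

3, 2997


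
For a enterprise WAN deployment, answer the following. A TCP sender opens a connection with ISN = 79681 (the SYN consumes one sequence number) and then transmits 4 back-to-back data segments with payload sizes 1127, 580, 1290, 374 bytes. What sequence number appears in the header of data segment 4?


The SYN occupies sequence number ISN = 79681, so the first data byte is ISN + 1 = 79682.
SEQ of data segment i = (ISN + 1) + sum of payload sizes of segments 1..i-1.
Segment 1: SEQ = 79682, payload = 1127 bytes
Segment 2: SEQ = 80809, payload = 580 bytes
Segment 3: SEQ = 81389, payload = 1290 bytes
Segment 4: SEQ = 82679, payload = 374 bytes
SEQ of segment 4 = 79682 + 1127 + 580 + 1290 = 82679

82679


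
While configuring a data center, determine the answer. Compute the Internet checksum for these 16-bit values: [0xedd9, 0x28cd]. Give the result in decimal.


Given words: [0xedd9, 0x28cd]
Step 1: Sum all words
Raw sum = 60889 + 10445 = 71334
Step 2: Fold carry: (5798 + 1) = 5799
One's complement = ~5799 & 0xFFFF = 59736

59736


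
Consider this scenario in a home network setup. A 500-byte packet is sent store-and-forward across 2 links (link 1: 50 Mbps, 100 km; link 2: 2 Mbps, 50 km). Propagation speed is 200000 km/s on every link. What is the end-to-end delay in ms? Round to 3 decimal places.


Packet = 500 bytes = 4000 bits. Store-and-forward: sum (t_trans + t_prop) per link.
Link 1: t_trans = 4000/(50*10^6) s = 0.0800 ms; t_prop = 100/200000 s = 0.5000 ms; subtotal = 0.5800 ms
Link 2: t_trans = 4000/(2*10^6) s = 2.0000 ms; t_prop = 50/200000 s = 0.2500 ms; subtotal = 2.2500 ms
End-to-end = 0.5800 + 2.2500 = 2.8300 ms -> 2.830 ms (3 dp)

2.830


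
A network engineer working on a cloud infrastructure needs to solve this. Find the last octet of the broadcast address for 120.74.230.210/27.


Given: IP = 120.74.230.210, prefix = /27
Host bits = 32 - 27 = 5
Network last octet = 210 AND mask = 192
Host part size = 2^5 - 1 = 31
Broadcast last octet = 192 OR 31 = 223

223


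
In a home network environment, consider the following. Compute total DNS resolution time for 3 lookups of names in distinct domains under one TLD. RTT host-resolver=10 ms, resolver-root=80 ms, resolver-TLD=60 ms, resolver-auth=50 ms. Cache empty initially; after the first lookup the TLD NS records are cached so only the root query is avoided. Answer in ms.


Lookup 1 (cold cache): local + root + TLD + auth = 10 + 80 + 60 + 50 = 200 ms
Lookups 2..3 (TLD NS cached -> skip root; new domain -> still ask TLD and auth): local + TLD + auth = 10 + 60 + 50 = 120 ms each
Remaining 2 lookups: 2 * 120 = 240 ms
Total = 200 + 240 = 440 ms

440


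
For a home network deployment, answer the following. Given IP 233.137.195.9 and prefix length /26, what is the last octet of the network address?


Given: IP = 233.137.195.9, prefix = /26
Subnet mask = 255.255.255.192
Last octet of IP: 9
Last octet of mask: 192
Network last octet = 9 AND 192 = 0

0


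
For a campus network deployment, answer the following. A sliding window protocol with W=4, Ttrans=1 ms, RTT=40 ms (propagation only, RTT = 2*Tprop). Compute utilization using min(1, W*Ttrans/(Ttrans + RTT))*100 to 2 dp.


Given: W = 4, Ttrans = 1 ms, RTT = 40 ms (= 2 * Tprop, Tprop = 20 ms)
Cycle time = Ttrans + RTT = 1 + 40 = 41 ms (first packet sent until its ACK returns)
W * Ttrans = 4 * 1 = 4 ms of sending per cycle
W * Ttrans / (Ttrans + RTT) = 4 / 41 = 0.097561
U = min(1, 0.097561) = 0.097561
U% = 9.76%

9.76


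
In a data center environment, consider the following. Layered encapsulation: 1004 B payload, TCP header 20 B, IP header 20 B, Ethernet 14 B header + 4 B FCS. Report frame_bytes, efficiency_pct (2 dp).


TCP segment = 1004 + 20 = 1024 B
IP packet = 1024 + 20 = 1044 B
Ethernet frame = 1044 + 14 + 4 = 1062 B
Efficiency = app / frame = 1004 / 1062 = 0.945386 = 94.5386% -> 94.54% (2 dp)

1062, 94.54


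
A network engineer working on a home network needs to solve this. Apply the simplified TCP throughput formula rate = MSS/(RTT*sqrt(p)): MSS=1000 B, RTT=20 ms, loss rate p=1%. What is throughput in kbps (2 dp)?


Given: MSS = 1000 bytes, RTT = 20 ms, loss = 1%
RTT in seconds = 20 / 1000 = 0.02
Loss rate = 1% = 0.01
sqrt(loss) = sqrt(0.01) = 0.1
Throughput (bytes/s) = 1000 / (0.02 * 0.1) = 500000.0000
Throughput (kbps) = 500000.0000 * 8 / 1000 = 4000.000000 -> 4000.00 kbps (2 dp)

4000.00


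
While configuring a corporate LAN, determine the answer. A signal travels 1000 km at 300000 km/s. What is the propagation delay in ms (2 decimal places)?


Given: distance = 1000 km, speed = 300000 km/s
Delay = distance / speed = 1000 / 300000 seconds
Delay in ms = 1000 * 1000 / 300000
Delay = 3.3333 ms
Rounded to 2 dp = 3.33 ms

3.33


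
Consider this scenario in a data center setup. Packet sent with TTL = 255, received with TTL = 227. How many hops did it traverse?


Given: initial TTL = 255, received TTL = 227
Hops = initial TTL - received TTL
Hops = 255 - 227 = 28

28


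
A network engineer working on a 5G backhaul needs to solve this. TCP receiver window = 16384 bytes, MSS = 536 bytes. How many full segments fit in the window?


Given: RWND = 16384 bytes, MSS = 536 bytes
Full segments = floor(RWND / MSS)
Full segments = floor(16384 / 536)
Full segments = floor(30.5672) = 30

30


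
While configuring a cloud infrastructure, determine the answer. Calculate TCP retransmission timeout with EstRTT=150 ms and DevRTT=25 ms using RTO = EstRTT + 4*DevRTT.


Given: EstRTT = 150 ms, DevRTT = 25 ms
Timeout = EstRTT + 4 * DevRTT
4 * DevRTT = 4 * 25 = 100
Timeout = 150 + 100 = 250 ms

250


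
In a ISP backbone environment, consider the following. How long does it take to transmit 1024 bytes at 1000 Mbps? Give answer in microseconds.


Given: packet = 1024 bytes, bandwidth = 1000 Mbps
Packet in bits = 1024 * 8 = 8192 bits
Bandwidth = 1000 * 10^6 = 1000000000 bps
Time = 8192 / 1000000000 seconds
Time in us = 8192 * 10^6 / 1000000000 = 8.192

8.192


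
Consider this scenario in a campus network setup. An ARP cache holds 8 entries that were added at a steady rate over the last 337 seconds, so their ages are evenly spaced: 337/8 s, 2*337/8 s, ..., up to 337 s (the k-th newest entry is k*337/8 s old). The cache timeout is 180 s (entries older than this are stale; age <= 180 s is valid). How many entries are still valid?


Ages are k * 337/8 s for k = 1..8 (spacing = 42.1250 s).
Entry k is valid iff k * 337/8 <= 180 iff k <= 8 * 180 / 337 = 4.2730
n_valid = floor(4.2730) = 4
(n_stale = 8 - 4 = 4)

4


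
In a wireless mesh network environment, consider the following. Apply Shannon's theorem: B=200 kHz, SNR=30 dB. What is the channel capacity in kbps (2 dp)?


Given: B = 200 kHz, SNR = 30 dB
SNR linear = 10^(30/10) = 1000
1 + SNR = 1001
log2(1001) = 9.9672262588
C = 200 * 1000 * 9.9672262588 = 1993445.2518 bps
C = 1993.445252 kbps -> 1993.45 kbps (2 dp)

1993.45


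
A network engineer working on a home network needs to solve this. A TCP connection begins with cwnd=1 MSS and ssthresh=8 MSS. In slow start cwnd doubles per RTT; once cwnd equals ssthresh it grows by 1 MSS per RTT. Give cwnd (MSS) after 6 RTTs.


RTT 0: cwnd = 1 MSS (initial)
RTT 1: cwnd = 2 MSS (slow start, doubled)
RTT 2: cwnd = 4 MSS (slow start, doubled)
RTT 3: cwnd = 8 MSS (slow start, doubled)
RTT 4: cwnd = 9 MSS (congestion avoidance, +1)
RTT 5: cwnd = 10 MSS (congestion avoidance, +1)
RTT 6: cwnd = 11 MSS (congestion avoidance, +1)

11


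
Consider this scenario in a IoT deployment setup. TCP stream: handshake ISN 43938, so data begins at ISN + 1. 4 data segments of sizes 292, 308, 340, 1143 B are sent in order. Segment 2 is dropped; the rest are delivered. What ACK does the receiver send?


SYN uses sequence number 43938; first data byte = ISN + 1 = 43939.
Segment 1: SEQ = 43939, len = 292 B, covers [43939, 44230]
Segment 2: SEQ = 44231, len = 308 B, covers [44231, 44538] [LOST]
Segment 3: SEQ = 44539, len = 340 B, covers [44539, 44878]
Segment 4: SEQ = 44879, len = 1143 B, covers [44879, 46021]
In-order data received: bytes [43939, 44230] (segments 1..1).
Segment 2 missing -> gap begins at byte 44231; later segments buffered out of order.
Cumulative ACK = next expected in-order byte = 43939 + 292 = 44231

44231


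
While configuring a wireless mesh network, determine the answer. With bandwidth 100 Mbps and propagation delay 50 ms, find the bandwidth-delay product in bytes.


Given: bandwidth = 100 Mbps, delay = 50 ms
BDP in bits = 100 * 10^6 * 50 / 1000
BDP in bits = 5000000
BDP in bytes = 5000000 / 8 = 625000

625000


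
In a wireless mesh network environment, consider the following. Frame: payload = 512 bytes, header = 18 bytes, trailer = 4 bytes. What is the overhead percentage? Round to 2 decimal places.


Given: payload = 512 B, header = 18 B, trailer = 4 B
Overhead bytes = header + trailer = 18 + 4 = 22
Total frame = payload + overhead = 512 + 22 = 534
Overhead % = 22 / 534 * 100 = 4.1199% -> 4.12% (2 dp)

4.12


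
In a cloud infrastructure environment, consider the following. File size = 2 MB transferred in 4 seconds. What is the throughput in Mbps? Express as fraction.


Given: file = 2 MB, time = 4 s
File in Mb = 2 * 8 = 16 Mb
Throughput = 16 / 4 Mbps
Throughput = 4 Mbps

4


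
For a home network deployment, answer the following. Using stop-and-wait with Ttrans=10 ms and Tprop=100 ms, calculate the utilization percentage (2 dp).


Given: Ttrans = 10 ms, Tprop = 100 ms
RTT = 2 * Tprop = 2 * 100 = 200 ms
U = Ttrans / (Ttrans + RTT)
U = 10 / (10 + 200)
U = 10 / 210 = 0.047619
U% = 4.76%

4.76


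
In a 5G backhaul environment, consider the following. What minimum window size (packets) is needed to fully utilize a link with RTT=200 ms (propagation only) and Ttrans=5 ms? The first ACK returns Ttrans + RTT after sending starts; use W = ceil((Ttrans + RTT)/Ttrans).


Given: Ttrans = 5 ms, RTT = 200 ms (= 2 * Tprop, Tprop = 100 ms)
Time until first ACK returns = Ttrans + RTT = 5 + 200 = 205 ms
Need W * Ttrans >= Ttrans + RTT  ->  W >= (Ttrans + RTT) / Ttrans
(Ttrans + RTT) / Ttrans = 205 / 5 = 41
W_min = ceil(41) = 41

41


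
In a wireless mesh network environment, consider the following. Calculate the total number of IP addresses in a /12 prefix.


Given: CIDR prefix /12
Host bits = 32 - 12 = 20
Total addresses = 2^20 = 1048576

1048576


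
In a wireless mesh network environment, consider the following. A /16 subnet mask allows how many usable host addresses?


Given: subnet mask /16
Host bits = 32 - 16 = 16
Total addresses = 2^16 = 65536
Usable hosts = 65536 - 2 (network + broadcast) = 65534

65534


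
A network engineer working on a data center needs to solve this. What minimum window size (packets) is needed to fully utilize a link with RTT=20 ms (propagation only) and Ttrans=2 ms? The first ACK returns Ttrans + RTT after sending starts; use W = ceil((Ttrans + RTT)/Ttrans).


Given: Ttrans = 2 ms, RTT = 20 ms (= 2 * Tprop, Tprop = 10 ms)
Time until first ACK returns = Ttrans + RTT = 2 + 20 = 22 ms
Need W * Ttrans >= Ttrans + RTT  ->  W >= (Ttrans + RTT) / Ttrans
(Ttrans + RTT) / Ttrans = 22 / 2 = 11
W_min = ceil(11) = 11

11


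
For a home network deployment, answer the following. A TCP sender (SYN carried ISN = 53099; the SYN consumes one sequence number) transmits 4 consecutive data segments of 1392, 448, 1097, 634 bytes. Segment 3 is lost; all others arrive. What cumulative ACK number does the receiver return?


SYN uses sequence number 53099; first data byte = ISN + 1 = 53100.
Segment 1: SEQ = 53100, len = 1392 B, covers [53100, 54491]
Segment 2: SEQ = 54492, len = 448 B, covers [54492, 54939]
Segment 3: SEQ = 54940, len = 1097 B, covers [54940, 56036] [LOST]
Segment 4: SEQ = 56037, len = 634 B, covers [56037, 56670]
In-order data received: bytes [53100, 54939] (segments 1..2).
Segment 3 missing -> gap begins at byte 54940; later segments buffered out of order.
Cumulative ACK = next expected in-order byte = 53100 + 1392 + 448 = 54940

54940


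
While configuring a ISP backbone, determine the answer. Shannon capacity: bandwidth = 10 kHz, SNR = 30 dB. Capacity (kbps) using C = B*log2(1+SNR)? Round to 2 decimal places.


Given: B = 10 kHz, SNR = 30 dB
SNR linear = 10^(30/10) = 1000
1 + SNR = 1001
log2(1001) = 9.9672262588
C = 10 * 1000 * 9.9672262588 = 99672.2626 bps
C = 99.672263 kbps -> 99.67 kbps (2 dp)

99.67


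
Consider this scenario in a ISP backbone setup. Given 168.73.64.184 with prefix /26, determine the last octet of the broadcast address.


Given: IP = 168.73.64.184, prefix = /26
Host bits = 32 - 26 = 6
Network last octet = 184 AND mask = 128
Host part size = 2^6 - 1 = 63
Broadcast last octet = 128 OR 63 = 191

191


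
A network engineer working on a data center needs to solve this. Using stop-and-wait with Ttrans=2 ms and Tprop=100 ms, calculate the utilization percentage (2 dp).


Given: Ttrans = 2 ms, Tprop = 100 ms
RTT = 2 * Tprop = 2 * 100 = 200 ms
U = Ttrans / (Ttrans + RTT)
U = 2 / (2 + 200)
U = 2 / 202 = 0.009901
U% = 0.99%

0.99


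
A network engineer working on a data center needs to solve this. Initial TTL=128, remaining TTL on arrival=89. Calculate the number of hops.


Given: initial TTL = 128, received TTL = 89
Hops = initial TTL - received TTL
Hops = 128 - 89 = 39

39


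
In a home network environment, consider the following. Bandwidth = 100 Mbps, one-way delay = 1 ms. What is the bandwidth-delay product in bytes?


Given: bandwidth = 100 Mbps, delay = 1 ms
BDP in bits = 100 * 10^6 * 1 / 1000
BDP in bits = 100000
BDP in bytes = 100000 / 8 = 12500

12500


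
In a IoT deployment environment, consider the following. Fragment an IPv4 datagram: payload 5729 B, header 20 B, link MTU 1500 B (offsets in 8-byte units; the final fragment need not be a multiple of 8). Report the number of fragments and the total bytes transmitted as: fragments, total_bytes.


Max data per non-final fragment = floor((MTU - header)/8)*8 = floor((1500 - 20)/8)*8 = floor(1480/8)*8 = 1480 B
Final fragment needs no 8-byte alignment: it can carry up to MTU - header = 1480 B
Non-final fragments needed = ceil((payload - 1480) / 1480) = ceil(4249/1480) = ceil(2.8709) = 3
Number of fragments = 3 + 1 = 4
Fragment sizes (data): 3 * 1480 B + 1289 B (last, 1289 <= 1480 OK)
Total bytes sent = payload + n_frags * header = 5729 + 4*20 = 5729 + 80 = 5809 B

4, 5809


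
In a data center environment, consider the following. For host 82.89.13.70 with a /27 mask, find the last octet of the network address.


Given: IP = 82.89.13.70, prefix = /27
Subnet mask = 255.255.255.224
Last octet of IP: 70
Last octet of mask: 224
Network last octet = 70 AND 224 = 64

64


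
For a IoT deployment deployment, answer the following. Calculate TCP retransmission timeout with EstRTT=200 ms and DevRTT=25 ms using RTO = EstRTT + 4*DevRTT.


Given: EstRTT = 200 ms, DevRTT = 25 ms
Timeout = EstRTT + 4 * DevRTT
4 * DevRTT = 4 * 25 = 100
Timeout = 200 + 100 = 300 ms

300


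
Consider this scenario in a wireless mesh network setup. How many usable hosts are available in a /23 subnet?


Given: subnet mask /23
Host bits = 32 - 23 = 9
Total addresses = 2^9 = 512
Usable hosts = 512 - 2 (network + broadcast) = 510

510


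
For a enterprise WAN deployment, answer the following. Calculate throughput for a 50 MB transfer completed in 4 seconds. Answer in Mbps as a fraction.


Given: file = 50 MB, time = 4 s
File in Mb = 50 * 8 = 400 Mb
Throughput = 400 / 4 Mbps
Throughput = 100 Mbps

100


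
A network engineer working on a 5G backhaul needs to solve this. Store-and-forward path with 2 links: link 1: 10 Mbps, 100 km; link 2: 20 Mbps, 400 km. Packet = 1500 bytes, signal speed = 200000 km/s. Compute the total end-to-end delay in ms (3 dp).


Packet = 1500 bytes = 12000 bits. Store-and-forward: sum (t_trans + t_prop) per link.
Link 1: t_trans = 12000/(10*10^6) s = 1.2000 ms; t_prop = 100/200000 s = 0.5000 ms; subtotal = 1.7000 ms
Link 2: t_trans = 12000/(20*10^6) s = 0.6000 ms; t_prop = 400/200000 s = 2.0000 ms; subtotal = 2.6000 ms
End-to-end = 1.7000 + 2.6000 = 4.3000 ms -> 4.300 ms (3 dp)

4.300


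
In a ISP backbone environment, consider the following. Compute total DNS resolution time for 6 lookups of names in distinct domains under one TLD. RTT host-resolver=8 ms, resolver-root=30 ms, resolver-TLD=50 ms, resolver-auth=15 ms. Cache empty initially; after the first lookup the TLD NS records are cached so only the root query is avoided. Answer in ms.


Lookup 1 (cold cache): local + root + TLD + auth = 8 + 30 + 50 + 15 = 103 ms
Lookups 2..6 (TLD NS cached -> skip root; new domain -> still ask TLD and auth): local + TLD + auth = 8 + 50 + 15 = 73 ms each
Remaining 5 lookups: 5 * 73 = 365 ms
Total = 103 + 365 = 468 ms

468


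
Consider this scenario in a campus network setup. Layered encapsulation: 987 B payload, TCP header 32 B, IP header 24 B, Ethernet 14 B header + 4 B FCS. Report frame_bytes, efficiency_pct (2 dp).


TCP segment = 987 + 32 = 1019 B
IP packet = 1019 + 24 = 1043 B
Ethernet frame = 1043 + 14 + 4 = 1061 B
Efficiency = app / frame = 987 / 1061 = 0.930254 = 93.0254% -> 93.03% (2 dp)

1061, 93.03


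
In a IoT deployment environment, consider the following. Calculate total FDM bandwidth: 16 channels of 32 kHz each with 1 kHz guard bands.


Given: 16 channels, 32 kHz each, guard = 1 kHz
Channel bandwidth = 16 * 32 = 512 kHz
Guard bands = 15 gaps * 1 kHz = 15 kHz
Total = 512 + 15 = 527 kHz

527


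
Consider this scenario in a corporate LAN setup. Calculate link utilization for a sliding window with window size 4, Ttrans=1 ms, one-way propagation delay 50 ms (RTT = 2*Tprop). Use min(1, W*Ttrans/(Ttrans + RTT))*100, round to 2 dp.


Given: W = 4, Ttrans = 1 ms, RTT = 100 ms (= 2 * Tprop, Tprop = 50 ms)
Cycle time = Ttrans + RTT = 1 + 100 = 101 ms (first packet sent until its ACK returns)
W * Ttrans = 4 * 1 = 4 ms of sending per cycle
W * Ttrans / (Ttrans + RTT) = 4 / 101 = 0.039604
U = min(1, 0.039604) = 0.039604
U% = 3.96%

3.96


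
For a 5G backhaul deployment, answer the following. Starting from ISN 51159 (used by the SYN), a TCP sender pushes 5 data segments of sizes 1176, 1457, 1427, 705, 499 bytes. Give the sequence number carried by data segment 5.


The SYN occupies sequence number ISN = 51159, so the first data byte is ISN + 1 = 51160.
SEQ of data segment i = (ISN + 1) + sum of payload sizes of segments 1..i-1.
Segment 1: SEQ = 51160, payload = 1176 bytes
Segment 2: SEQ = 52336, payload = 1457 bytes
Segment 3: SEQ = 53793, payload = 1427 bytes
Segment 4: SEQ = 55220, payload = 705 bytes
Segment 5: SEQ = 55925, payload = 499 bytes
SEQ of segment 5 = 51160 + 1176 + 1457 + 1427 + 705 = 55925

55925


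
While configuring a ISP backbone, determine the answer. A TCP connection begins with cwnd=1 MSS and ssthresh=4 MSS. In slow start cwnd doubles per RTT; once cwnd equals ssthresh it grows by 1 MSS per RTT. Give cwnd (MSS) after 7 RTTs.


RTT 0: cwnd = 1 MSS (initial)
RTT 1: cwnd = 2 MSS (slow start, doubled)
RTT 2: cwnd = 4 MSS (slow start, doubled)
RTT 3: cwnd = 5 MSS (congestion avoidance, +1)
RTT 4: cwnd = 6 MSS (congestion avoidance, +1)
RTT 5: cwnd = 7 MSS (congestion avoidance, +1)
RTT 6: cwnd = 8 MSS (congestion avoidance, +1)
RTT 7: cwnd = 9 MSS (congestion avoidance, +1)

9


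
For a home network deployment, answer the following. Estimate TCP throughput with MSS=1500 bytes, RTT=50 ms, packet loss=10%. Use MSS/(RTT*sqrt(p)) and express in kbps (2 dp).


Given: MSS = 1500 bytes, RTT = 50 ms, loss = 10%
RTT in seconds = 50 / 1000 = 0.05
Loss rate = 10% = 0.1
sqrt(loss) = sqrt(0.1) = 0.316227766017
Throughput (bytes/s) = 1500 / (0.05 * 0.316227766017) = 94868.3298
Throughput (kbps) = 94868.3298 * 8 / 1000 = 758.946638 -> 758.95 kbps (2 dp)

758.95


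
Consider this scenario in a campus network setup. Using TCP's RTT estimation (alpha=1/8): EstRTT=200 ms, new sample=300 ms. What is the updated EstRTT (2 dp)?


Given: EstRTT = 200 ms, SampleRTT = 300 ms, alpha = 1/8
New EstRTT = (1 - alpha) * EstRTT + alpha * SampleRTT
(7/8) * 200 = 175
(1/8) * 300 = 37.5
New EstRTT = 175 + 37.5 = 212.5 ms -> 212.50 ms (2 dp)

212.50


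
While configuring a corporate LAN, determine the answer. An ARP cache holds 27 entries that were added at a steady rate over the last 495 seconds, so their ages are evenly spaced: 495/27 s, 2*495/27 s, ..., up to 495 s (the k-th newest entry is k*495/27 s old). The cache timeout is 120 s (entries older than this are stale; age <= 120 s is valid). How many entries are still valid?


Ages are k * 495/27 s for k = 1..27 (spacing = 18.3333 s).
Entry k is valid iff k * 495/27 <= 120 iff k <= 27 * 120 / 495 = 6.5455
n_valid = floor(6.5455) = 6
(n_stale = 27 - 6 = 21)

6


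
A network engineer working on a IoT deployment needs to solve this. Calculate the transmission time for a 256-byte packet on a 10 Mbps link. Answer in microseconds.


Given: packet = 256 bytes, bandwidth = 10 Mbps
Packet in bits = 256 * 8 = 2048 bits
Bandwidth = 10 * 10^6 = 10000000 bps
Time = 2048 / 10000000 seconds
Time in us = 2048 * 10^6 / 10000000 = 204.8

204.8


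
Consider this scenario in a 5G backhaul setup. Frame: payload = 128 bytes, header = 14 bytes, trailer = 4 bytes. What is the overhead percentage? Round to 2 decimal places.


Given: payload = 128 B, header = 14 B, trailer = 4 B
Overhead bytes = header + trailer = 14 + 4 = 18
Total frame = payload + overhead = 128 + 18 = 146
Overhead % = 18 / 146 * 100 = 12.3288% -> 12.33% (2 dp)

12.33


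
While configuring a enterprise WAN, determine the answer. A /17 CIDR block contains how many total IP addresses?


Given: CIDR prefix /17
Host bits = 32 - 17 = 15
Total addresses = 2^15 = 32768

32768
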